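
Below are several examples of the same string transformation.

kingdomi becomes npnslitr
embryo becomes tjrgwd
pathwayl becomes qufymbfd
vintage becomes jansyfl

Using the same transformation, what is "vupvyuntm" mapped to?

razuadzsy

In each case the input is transformed by: move the last character to the front, then shift every letter 5 places forward in the alphabet (wrapping around).
For "vupvyuntm", step one produces "mvupvyunt"; step two turns that into "razuadzsy".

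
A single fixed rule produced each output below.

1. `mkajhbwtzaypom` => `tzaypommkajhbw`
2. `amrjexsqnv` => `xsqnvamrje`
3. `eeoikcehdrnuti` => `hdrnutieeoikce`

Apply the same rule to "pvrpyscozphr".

cozphrpvrpys

In each case the input is transformed by: swap the front and back halves of the string.
On "pvrpyscozphr" that produces "cozphrpvrpys".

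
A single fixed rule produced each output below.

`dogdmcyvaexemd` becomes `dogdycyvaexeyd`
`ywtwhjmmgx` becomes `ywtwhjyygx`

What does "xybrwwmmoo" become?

The transformation: replace every "m" with "y".
"xybrwwmmoo" → "xybrwwyyoo".

xybrwwyyoo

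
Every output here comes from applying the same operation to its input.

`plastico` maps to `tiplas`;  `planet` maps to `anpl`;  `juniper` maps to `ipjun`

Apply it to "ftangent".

Each output is the input with this applied: delete the last 2 characters, then move the last 2 characters to the front (rotate right by 2).
On "ftangent" that produces "geftan".

geftan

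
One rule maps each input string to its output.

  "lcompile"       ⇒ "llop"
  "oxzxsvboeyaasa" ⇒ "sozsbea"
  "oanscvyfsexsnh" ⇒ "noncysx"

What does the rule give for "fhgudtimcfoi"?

ofgdic

The rule is to keep every other character starting from the first (positions 1st, 3rd, 5th, ...), then move the last character to the front.
On "fhgudtimcfoi": the first step gives "fgdico", and the second then gives "ofgdic".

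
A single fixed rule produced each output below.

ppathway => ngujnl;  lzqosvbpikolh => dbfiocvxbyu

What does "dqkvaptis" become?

What's happening: shift every letter 13 places forward in the alphabet (wrapping around) — i.e. ROT13, then delete the first 2 characters.
"dqkvaptis" → "qdxincgvf" → "xincgvf".
(Check on "lzqosvbpikolh": → "ymdbfiocvxbyu" → "dbfiocvxbyu" ✓)

xincgvf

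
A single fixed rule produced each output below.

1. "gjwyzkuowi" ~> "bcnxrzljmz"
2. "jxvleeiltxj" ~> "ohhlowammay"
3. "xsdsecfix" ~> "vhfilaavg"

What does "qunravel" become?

udyhotxq

Each output is the input with this applied: move the first 3 characters to the end (rotate left by 3), then shift every letter 3 places forward in the alphabet (wrapping around).
Working it through for "qunravel": intermediate "ravelqun", final "udyhotxq".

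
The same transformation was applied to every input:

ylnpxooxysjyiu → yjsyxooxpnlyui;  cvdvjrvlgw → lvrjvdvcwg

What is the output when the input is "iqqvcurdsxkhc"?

kxsdrucvqqich

Looking at the pairs, the operation is to reverse the string, then move the first 2 characters to the end (rotate left by 2).
Applying both steps to "iqqvcurdsxkhc": "chkxsdrucvqqi", then "kxsdrucvqqich".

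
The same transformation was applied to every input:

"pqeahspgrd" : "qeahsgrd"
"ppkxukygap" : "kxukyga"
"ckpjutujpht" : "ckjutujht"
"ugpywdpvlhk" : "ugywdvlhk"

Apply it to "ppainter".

Looking at the pairs, the operation is to remove every "p".
"ppainter" → "ainter".

ainter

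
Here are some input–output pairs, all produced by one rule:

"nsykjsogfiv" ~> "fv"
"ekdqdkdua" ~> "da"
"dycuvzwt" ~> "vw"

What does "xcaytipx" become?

tp

The pattern: keep every other character starting from the first (positions 1st, 3rd, 5th, ...), then keep only the last 2 characters.
For "xcaytipx" the result is "tp".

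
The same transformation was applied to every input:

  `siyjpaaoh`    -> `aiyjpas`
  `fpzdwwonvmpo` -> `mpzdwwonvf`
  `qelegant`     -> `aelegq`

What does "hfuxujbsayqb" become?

yfuxujbsah

What's happening: delete the last 2 characters, then swap the first and last characters.
"hfuxujbsayqb" → "yfuxujbsah".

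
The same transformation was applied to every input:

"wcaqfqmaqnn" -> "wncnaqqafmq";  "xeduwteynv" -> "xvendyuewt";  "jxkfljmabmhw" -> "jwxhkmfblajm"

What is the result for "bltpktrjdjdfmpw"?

bwlptmpfkdtjrdj

In each case the input is transformed by: take characters alternately from the front and the back (1st, last, 2nd, 2nd-last, ...).
"bltpktrjdjdfmpw" → "bwlptmpfkdtjrdj".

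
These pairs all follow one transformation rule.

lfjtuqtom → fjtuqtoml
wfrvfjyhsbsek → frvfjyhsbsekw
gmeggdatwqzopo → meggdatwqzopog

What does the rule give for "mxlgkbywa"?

xlgkbywam

Each output is the input with this applied: move the first character to the end.
Doing the same to "mxlgkbywa": "xlgkbywam".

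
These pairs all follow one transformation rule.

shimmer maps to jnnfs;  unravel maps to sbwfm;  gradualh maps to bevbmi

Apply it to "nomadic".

nbejd

Looking at the pairs, the operation is to delete the first 2 characters, then shift every letter 1 place forward in the alphabet (wrapping around).
On "nomadic": the first step gives "madic", and the second then gives "nbejd".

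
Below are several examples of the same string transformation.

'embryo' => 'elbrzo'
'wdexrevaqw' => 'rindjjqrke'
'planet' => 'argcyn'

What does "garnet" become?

argtne

Looking at the pairs, the operation is to shift every letter 13 places forward in the alphabet (wrapping around) — i.e. ROT13, then swap the front and back halves of the string.
"garnet" → "tnearg" → "argtne".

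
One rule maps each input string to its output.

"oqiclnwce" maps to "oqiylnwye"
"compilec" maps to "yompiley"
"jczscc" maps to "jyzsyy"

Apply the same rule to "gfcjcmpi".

The transformation: replace every "c" with "y".
So "gfcjcmpi" becomes "gfyjympi".

gfyjympi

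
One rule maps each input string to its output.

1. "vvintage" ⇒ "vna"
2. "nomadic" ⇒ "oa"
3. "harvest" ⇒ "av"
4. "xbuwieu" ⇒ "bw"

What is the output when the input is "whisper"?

Looking at the pairs, the operation is to keep every other character starting from the second (positions 2nd, 4th, 6th, ...), then delete the last character.
On "whisper": the first step gives "hse", and the second then gives "hs".

hs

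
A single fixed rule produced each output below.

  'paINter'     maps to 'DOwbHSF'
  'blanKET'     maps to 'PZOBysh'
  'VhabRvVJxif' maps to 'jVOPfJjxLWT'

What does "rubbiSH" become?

The transformation: flip the case of every letter, then shift every letter 12 places backward in the alphabet (wrapping around).
Starting from "rubbiSH": after the first operation, "RUBBIsh"; after the second, "FIPPWgv".

FIPPWgv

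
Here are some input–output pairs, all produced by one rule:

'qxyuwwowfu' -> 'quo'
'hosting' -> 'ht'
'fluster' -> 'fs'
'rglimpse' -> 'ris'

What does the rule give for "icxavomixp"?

In each case the input is transformed by: move the last character to the front, then keep one character in every 3, starting at position 2 (positions 2nd, 5th, 8th, ...).
"icxavomixp" → "iam".

iam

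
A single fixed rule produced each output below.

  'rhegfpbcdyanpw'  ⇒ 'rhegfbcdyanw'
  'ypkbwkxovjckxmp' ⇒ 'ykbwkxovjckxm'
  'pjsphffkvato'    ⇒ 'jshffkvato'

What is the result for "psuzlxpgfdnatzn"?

suzlxgfdnatzn

The rule is to remove every "p".
Applying that to "psuzlxpgfdnatzn" gives "suzlxgfdnatzn".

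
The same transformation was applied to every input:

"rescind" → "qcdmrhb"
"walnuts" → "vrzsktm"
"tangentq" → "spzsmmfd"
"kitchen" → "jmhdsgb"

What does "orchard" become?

Looking at the pairs, the operation is to take characters alternately from the front and the back (1st, last, 2nd, 2nd-last, ...), then shift every letter 1 place backward in the alphabet (wrapping around).
For "orchard", step one produces "odrrcah"; step two turns that into "ncqqbzg".

ncqqbzg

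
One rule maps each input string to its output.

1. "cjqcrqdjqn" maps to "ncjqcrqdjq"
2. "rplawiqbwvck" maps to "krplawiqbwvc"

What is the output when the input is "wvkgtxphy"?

ywvkgtxph

Each output is the input with this applied: move the last character to the front.
So "wvkgtxphy" becomes "ywvkgtxph".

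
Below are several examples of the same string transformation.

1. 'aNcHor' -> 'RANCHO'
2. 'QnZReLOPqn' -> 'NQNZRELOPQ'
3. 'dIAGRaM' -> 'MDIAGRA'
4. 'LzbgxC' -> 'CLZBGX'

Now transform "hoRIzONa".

AHORIZON

What's happening: move the last character to the front, then convert every letter to uppercase.
Applying that to "hoRIzONa" gives "AHORIZON".
(Check on "LzbgxC": → "CLzbgx" → "CLZBGX" ✓)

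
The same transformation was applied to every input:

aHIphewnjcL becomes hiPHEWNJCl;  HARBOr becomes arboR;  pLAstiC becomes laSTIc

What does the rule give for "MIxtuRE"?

What's happening: flip the case of every letter, then delete the first character.
Applying both steps to "MIxtuRE": "miXTUre", then "iXTUre".

iXTUre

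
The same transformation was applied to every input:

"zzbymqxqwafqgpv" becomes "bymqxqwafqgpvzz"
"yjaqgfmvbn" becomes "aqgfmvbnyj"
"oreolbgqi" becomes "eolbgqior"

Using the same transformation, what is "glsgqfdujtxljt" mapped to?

The rule is to move the first 2 characters to the end (rotate left by 2).
"glsgqfdujtxljt" → "sgqfdujtxljtgl".

sgqfdujtxljtgl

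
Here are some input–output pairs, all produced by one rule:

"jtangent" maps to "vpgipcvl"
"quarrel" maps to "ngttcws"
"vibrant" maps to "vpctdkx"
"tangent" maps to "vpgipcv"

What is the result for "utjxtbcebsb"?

Each output is the input with this applied: shift every letter 2 places forward in the alphabet (wrapping around), then reverse the string.
Applying both steps to "utjxtbcebsb": "wvlzvdegdud", then "dudgedvzlvw".

dudgedvzlvw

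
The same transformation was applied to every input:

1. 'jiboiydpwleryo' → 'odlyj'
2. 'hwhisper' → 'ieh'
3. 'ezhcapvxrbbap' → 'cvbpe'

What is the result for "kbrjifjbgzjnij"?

Rule — keep one character in every 3, starting at position 1 (positions 1st, 4th, 7th, ...), then move the first character to the end.
Working it through for "kbrjifjbgzjnij": intermediate "kjjzi", final "jjzik".

jjzik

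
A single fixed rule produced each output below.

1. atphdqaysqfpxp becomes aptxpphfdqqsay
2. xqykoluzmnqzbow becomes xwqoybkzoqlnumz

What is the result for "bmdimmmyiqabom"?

bmmodbiamqmimy

The rule is to take characters alternately from the front and the back (1st, last, 2nd, 2nd-last, ...).
"bmdimmmyiqabom" → "bmmodbiamqmimy".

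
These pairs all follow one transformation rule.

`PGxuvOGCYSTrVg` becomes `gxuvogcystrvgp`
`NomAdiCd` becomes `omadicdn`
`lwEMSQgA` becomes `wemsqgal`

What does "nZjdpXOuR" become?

Each output is the input with this applied: move the first character to the end, then convert every letter to lowercase.
"nZjdpXOuR" → "ZjdpXOuRn" → "zjdpxourn".

zjdpxourn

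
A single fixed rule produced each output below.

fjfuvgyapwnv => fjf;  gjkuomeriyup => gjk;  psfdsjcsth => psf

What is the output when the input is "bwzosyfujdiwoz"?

Each output is the input with this applied: keep only the first 3 characters.
On "bwzosyfujdiwoz" that produces "bwz".

bwz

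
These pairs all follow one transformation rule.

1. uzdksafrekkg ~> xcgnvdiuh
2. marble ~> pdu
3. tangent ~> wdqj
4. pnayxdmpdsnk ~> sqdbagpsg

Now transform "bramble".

eudp

What's happening: shift every letter 3 places forward in the alphabet (wrapping around), then delete the last 3 characters.
For "bramble", step one produces "eudpeoh"; step two turns that into "eudp".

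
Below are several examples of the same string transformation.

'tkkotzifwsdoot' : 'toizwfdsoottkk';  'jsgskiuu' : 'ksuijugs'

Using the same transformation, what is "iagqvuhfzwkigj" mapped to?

vqhuzfkwgiijga

Looking at the pairs, the operation is to move the first 3 characters to the end (rotate left by 3), then swap each adjacent pair of characters (1↔2, 3↔4, ...).
For "iagqvuhfzwkigj", step one produces "qvuhfzwkigjiag"; step two turns that into "vqhuzfkwgiijga".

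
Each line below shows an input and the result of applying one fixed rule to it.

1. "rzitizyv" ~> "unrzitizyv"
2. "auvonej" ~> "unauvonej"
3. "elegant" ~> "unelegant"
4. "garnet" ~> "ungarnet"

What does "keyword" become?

Each output is the input with this applied: prepend "un".
"keyword" → "unkeyword".

unkeyword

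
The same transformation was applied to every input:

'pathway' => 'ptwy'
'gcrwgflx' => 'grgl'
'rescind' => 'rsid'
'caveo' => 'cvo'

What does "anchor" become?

aco

The pattern: keep every other character starting from the first (positions 1st, 3rd, 5th, ...).
"anchor" → "aco".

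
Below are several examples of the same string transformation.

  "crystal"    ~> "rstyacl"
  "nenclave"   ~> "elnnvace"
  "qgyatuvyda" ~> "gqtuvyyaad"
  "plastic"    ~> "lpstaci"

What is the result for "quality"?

The rule is to sort the characters into alphabetical order, then move the first 3 characters to the end (rotate left by 3).
On "quality": the first step gives "ailqtuy", and the second then gives "qtuyail".
(Check on "nenclave": → "aceelnnv" → "elnnvace" ✓)

qtuyail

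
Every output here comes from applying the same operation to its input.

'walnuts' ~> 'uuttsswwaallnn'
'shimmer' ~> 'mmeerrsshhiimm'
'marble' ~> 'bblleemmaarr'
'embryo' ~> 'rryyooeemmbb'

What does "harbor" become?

bboorrhhaarr

Rule — move the last 3 characters to the front (rotate right by 3), then double every character.
Applying both steps to "harbor": "borhar", then "bboorrhhaarr".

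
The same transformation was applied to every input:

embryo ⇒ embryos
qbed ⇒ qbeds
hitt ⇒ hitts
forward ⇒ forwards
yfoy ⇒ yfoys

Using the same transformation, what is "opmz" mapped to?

opmzs

The pattern: append "s".
So "opmz" becomes "opmzs".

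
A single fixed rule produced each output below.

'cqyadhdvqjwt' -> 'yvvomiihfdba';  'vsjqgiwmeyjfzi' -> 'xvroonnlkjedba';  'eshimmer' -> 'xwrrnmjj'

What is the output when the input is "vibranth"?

ywsnmgfa

The rule is to shift every letter 5 places forward in the alphabet (wrapping around), then sort the characters into reverse alphabetical order.
Starting from "vibranth": after the first operation, "angwfsym"; after the second, "ywsnmgfa".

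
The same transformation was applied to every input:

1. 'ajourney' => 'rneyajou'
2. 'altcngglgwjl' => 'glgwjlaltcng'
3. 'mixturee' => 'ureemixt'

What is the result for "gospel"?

In each case the input is transformed by: swap the front and back halves of the string.
So "gospel" becomes "pelgos".

pelgos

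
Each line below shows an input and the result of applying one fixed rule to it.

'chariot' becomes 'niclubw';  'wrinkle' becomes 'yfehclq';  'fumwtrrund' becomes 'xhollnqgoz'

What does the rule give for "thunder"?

lyxhobn

Rule — reverse the string, then shift every letter 6 places backward in the alphabet (wrapping around).
On "thunder": the first step gives "rednuht", and the second then gives "lyxhobn".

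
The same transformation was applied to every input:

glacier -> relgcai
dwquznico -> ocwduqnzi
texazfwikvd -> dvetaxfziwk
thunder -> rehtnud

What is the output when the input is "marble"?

elambr

Rule — move the last 2 characters to the front (rotate right by 2), then swap each adjacent pair of characters (1↔2, 3↔4, ...).
Applying both steps to "marble": "lemarb", then "elambr".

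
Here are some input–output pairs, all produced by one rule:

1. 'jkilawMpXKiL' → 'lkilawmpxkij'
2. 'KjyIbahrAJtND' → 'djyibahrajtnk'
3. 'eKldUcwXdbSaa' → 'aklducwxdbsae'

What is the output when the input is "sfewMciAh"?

hfewmcias

In each case the input is transformed by: swap the first and last characters, then convert every letter to lowercase.
For "sfewMciAh", step one produces "hfewMciAs"; step two turns that into "hfewmcias".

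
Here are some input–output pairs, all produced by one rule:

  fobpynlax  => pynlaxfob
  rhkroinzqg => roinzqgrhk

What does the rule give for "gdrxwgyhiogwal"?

What's happening: move the first 3 characters to the end (rotate left by 3).
Doing the same to "gdrxwgyhiogwal": "xwgyhiogwalgdr".

xwgyhiogwalgdr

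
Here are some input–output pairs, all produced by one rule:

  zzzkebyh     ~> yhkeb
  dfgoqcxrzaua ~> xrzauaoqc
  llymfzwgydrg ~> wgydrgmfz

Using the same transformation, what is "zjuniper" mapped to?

Each output is the input with this applied: delete the first 3 characters, then move the first 3 characters to the end (rotate left by 3).
Working it through for "zjuniper": intermediate "niper", final "ernip".

ernip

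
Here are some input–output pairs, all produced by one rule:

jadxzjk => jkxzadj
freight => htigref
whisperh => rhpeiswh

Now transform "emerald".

What's happening: reverse the string, then swap each adjacent pair of characters (1↔2, 3↔4, ...).
"emerald" → "dlareme" → "ldramee".

ldramee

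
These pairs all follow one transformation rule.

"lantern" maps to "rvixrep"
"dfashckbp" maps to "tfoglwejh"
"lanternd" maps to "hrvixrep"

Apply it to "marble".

What's happening: reverse the string, then shift every letter 4 places forward in the alphabet (wrapping around).
Starting from "marble": after the first operation, "elbram"; after the second, "ipfveq".
(Check on "lanternd": → "dnretnal" → "hrvixrep" ✓)

ipfveq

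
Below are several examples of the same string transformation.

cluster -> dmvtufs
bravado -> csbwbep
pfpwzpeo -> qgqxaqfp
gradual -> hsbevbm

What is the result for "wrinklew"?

The pattern: shift every letter 1 place forward in the alphabet (wrapping around).
Doing the same to "wrinklew": "xsjolmfx".

xsjolmfx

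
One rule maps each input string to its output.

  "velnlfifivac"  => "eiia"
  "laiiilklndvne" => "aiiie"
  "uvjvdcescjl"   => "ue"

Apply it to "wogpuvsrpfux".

What's happening: keep only the vowels.
For "wogpuvsrpfux" the result is "ouu".

ouu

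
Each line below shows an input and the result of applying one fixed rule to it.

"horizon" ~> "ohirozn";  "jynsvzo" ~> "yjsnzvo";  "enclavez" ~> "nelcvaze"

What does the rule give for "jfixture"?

The transformation: swap each adjacent pair of characters (1↔2, 3↔4, ...).
For "jfixture" the result is "fjxiuter".

fjxiuter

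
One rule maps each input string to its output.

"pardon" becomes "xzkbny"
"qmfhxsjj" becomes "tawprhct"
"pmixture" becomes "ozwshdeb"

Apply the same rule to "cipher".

What's happening: move the last character to the front, then shift every letter 10 places forward in the alphabet (wrapping around).
Applying that to "cipher" gives "bmszro".
(Check on "pardon": → "npardo" → "xzkbny" ✓)

bmszro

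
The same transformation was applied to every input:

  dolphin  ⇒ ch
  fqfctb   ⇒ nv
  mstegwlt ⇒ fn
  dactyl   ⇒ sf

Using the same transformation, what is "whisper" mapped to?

yl

The pattern: shift every letter 6 places backward in the alphabet (wrapping around), then keep only the last 2 characters.
For "whisper", step one produces "qbcmjyl"; step two turns that into "yl".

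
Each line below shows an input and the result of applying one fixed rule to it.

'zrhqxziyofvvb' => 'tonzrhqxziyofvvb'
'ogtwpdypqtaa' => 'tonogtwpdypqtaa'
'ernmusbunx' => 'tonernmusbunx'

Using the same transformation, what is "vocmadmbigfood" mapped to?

What's happening: prepend "ton".
So "vocmadmbigfood" becomes "tonvocmadmbigfood".

tonvocmadmbigfood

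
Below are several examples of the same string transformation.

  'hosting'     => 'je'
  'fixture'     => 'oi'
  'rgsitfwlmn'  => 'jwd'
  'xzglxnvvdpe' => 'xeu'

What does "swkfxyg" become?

The transformation: keep one character in every 3, starting at position 3 (positions 3rd, 6th, 9th, ...), then shift every letter 9 places backward in the alphabet (wrapping around).
Starting from "swkfxyg": after the first operation, "ky"; after the second, "bp".

bp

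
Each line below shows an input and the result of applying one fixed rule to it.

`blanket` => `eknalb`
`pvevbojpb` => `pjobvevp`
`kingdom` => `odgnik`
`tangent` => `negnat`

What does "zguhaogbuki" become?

kubgoahugz

The rule is to delete the last character, then reverse the string.
Working it through for "zguhaogbuki": intermediate "zguhaogbuk", final "kubgoahugz".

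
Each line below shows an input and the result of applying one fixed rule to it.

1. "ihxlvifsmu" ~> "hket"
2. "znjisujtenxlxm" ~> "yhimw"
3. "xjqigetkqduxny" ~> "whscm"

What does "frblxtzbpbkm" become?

ekya

In each case the input is transformed by: keep one character in every 3, starting at position 1 (positions 1st, 4th, 7th, ...), then shift every letter 1 place backward in the alphabet (wrapping around).
Starting from "frblxtzbpbkm": after the first operation, "flzb"; after the second, "ekya".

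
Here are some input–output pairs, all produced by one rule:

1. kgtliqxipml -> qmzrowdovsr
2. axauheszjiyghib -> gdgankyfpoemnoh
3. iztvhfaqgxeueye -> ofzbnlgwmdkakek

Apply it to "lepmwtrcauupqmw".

rkvsczxigaavwsc

The pattern: shift every letter 6 places forward in the alphabet (wrapping around).
Doing the same to "lepmwtrcauupqmw": "rkvsczxigaavwsc".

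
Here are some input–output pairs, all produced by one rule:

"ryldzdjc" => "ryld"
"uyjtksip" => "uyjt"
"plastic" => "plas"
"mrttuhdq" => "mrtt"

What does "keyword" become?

What's happening: keep only the first 4 characters.
On "keyword" that produces "keyw".

keyw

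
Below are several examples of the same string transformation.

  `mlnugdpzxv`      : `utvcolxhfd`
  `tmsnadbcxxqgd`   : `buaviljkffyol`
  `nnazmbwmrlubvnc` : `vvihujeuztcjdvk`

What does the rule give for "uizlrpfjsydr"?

cqhtzxnraglz

Looking at the pairs, the operation is to shift every letter 8 places forward in the alphabet (wrapping around).
On "uizlrpfjsydr" that produces "cqhtzxnraglz".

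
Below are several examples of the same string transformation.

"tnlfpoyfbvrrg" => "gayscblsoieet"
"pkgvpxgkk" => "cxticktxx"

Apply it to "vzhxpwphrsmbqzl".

imukcjcuefzodmy

Looking at the pairs, the operation is to shift every letter 13 places forward in the alphabet (wrapping around) — i.e. ROT13.
For "vzhxpwphrsmbqzl" the result is "imukcjcuefzodmy".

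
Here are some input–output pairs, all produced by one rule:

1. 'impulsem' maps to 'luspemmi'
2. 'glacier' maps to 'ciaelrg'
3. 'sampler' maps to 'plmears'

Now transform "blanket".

Each output is the input with this applied: take characters alternately from the front and the back (1st, last, 2nd, 2nd-last, ...), then reverse the string.
Doing the same to "blanket": "nkaeltb".

nkaeltb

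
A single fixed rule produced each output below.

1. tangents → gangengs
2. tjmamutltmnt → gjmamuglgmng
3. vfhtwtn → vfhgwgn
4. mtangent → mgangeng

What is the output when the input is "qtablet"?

qgableg

Looking at the pairs, the operation is to replace every "t" with "g".
On "qtablet" that produces "qgableg".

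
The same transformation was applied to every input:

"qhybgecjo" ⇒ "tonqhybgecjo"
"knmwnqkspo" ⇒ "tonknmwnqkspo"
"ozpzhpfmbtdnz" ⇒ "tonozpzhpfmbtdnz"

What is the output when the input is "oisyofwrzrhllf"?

In each case the input is transformed by: prepend "ton".
Doing the same to "oisyofwrzrhllf": "tonoisyofwrzrhllf".

tonoisyofwrzrhllf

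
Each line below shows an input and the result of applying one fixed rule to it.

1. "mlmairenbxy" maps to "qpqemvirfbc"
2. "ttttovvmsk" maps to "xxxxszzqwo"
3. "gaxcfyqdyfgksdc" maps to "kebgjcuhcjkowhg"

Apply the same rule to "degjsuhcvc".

hiknwylgzg

The rule is to shift every letter 4 places forward in the alphabet (wrapping around).
For "degjsuhcvc" the result is "hiknwylgzg".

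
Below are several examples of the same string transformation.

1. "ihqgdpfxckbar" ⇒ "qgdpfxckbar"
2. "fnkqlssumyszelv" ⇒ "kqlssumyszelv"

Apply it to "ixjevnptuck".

What's happening: delete the first 2 characters.
Applying that to "ixjevnptuck" gives "jevnptuck".

jevnptuck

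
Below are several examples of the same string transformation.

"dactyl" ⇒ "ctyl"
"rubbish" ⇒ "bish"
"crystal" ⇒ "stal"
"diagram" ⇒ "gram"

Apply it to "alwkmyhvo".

Each output is the input with this applied: keep only the last 4 characters.
On "alwkmyhvo" that produces "yhvo".

yhvo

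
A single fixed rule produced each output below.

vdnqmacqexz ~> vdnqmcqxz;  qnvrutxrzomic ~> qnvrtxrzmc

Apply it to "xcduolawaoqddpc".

Each output is the input with this applied: remove every vowel.
For "xcduolawaoqddpc" the result is "xcdlwqddpc".

xcdlwqddpc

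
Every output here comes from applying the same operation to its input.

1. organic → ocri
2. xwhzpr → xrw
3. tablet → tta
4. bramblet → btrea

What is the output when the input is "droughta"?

darto

In each case the input is transformed by: take characters alternately from the front and the back (1st, last, 2nd, 2nd-last, ...), then delete the last 3 characters.
Working it through for "droughta": intermediate "dartohug", final "darto".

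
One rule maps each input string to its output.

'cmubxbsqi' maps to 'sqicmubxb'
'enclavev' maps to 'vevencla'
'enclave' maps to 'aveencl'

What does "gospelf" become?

elfgosp

Rule — move the last 3 characters to the front (rotate right by 3).
On "gospelf" that produces "elfgosp".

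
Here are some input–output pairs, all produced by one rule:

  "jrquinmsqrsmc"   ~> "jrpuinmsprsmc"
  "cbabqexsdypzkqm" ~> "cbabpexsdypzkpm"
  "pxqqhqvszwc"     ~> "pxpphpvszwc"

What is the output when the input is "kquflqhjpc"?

kpuflphjpc

In each case the input is transformed by: replace every "q" with "p".
Doing the same to "kquflqhjpc": "kpuflphjpc".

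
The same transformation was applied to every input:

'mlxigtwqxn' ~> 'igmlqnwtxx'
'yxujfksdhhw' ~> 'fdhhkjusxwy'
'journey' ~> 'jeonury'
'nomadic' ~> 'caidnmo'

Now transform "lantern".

eanlrnt

What's happening: sort the characters into alphabetical order, then swap each adjacent pair of characters (1↔2, 3↔4, ...).
Applying both steps to "lantern": "aelnnrt", then "eanlrnt".
(Check on "journey": → "ejnoruy" → "jeonury" ✓)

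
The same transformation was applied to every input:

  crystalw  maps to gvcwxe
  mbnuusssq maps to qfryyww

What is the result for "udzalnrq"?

yhdepr

Each output is the input with this applied: shift every letter 4 places forward in the alphabet (wrapping around), then delete the last 2 characters.
Applying both steps to "udzalnrq": "yhdeprvu", then "yhdepr".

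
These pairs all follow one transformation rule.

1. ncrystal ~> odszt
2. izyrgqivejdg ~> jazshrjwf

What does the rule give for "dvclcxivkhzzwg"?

ewdmdyjwlia

The transformation: delete the last 3 characters, then shift every letter 1 place forward in the alphabet (wrapping around).
On "dvclcxivkhzzwg": the first step gives "dvclcxivkhz", and the second then gives "ewdmdyjwlia".
(Check on "ncrystal": → "ncrys" → "odszt" ✓)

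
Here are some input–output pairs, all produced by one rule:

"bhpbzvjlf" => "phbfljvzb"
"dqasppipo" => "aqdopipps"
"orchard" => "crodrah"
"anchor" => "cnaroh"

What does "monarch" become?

nomhcra

Rule — reverse the string, then move the last 3 characters to the front (rotate right by 3).
Starting from "monarch": after the first operation, "hcranom"; after the second, "nomhcra".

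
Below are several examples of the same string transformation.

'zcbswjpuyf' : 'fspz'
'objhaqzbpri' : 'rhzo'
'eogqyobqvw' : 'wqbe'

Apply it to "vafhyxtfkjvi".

The transformation: keep one character in every 3, starting at position 1 (positions 1st, 4th, 7th, ...), then swap the first and last characters.
For "vafhyxtfkjvi", step one produces "vhtj"; step two turns that into "jhtv".
(Check on "objhaqzbpri": → "ohzr" → "rhzo" ✓)

jhtv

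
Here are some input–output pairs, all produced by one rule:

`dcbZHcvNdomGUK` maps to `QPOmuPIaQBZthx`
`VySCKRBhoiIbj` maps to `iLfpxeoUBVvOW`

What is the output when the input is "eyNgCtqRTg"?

RLaTpGDegT

The transformation: shift every letter 13 places forward in the alphabet (wrapping around) — i.e. ROT13, then flip the case of every letter.
For "eyNgCtqRTg", step one produces "rlAtPgdEGt"; step two turns that into "RLaTpGDegT".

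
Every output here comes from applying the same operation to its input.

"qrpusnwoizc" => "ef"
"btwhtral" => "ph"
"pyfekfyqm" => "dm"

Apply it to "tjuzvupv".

Looking at the pairs, the operation is to shift every letter 12 places backward in the alphabet (wrapping around), then keep only the first 2 characters.
So "tjuzvupv" becomes "hx".

hx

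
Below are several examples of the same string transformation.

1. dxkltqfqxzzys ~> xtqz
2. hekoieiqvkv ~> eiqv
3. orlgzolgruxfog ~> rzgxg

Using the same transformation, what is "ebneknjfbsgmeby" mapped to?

Looking at the pairs, the operation is to keep one character in every 3, starting at position 2 (positions 2nd, 5th, 8th, ...).
Applying that to "ebneknjfbsgmeby" gives "bkfgb".

bkfgb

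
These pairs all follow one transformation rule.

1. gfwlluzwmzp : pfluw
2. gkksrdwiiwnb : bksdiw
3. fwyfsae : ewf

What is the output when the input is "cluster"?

rls

The rule is to move the last 2 characters to the front (rotate right by 2), then keep every other character starting from the second (positions 2nd, 4th, 6th, ...).
For "cluster", step one produces "erclust"; step two turns that into "rls".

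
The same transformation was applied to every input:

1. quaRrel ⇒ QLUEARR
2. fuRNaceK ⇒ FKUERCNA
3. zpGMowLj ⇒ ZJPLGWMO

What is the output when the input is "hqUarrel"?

HLQEURAR

What's happening: take characters alternately from the front and the back (1st, last, 2nd, 2nd-last, ...), then convert every letter to uppercase.
Working it through for "hqUarrel": intermediate "hlqeUrar", final "HLQEURAR".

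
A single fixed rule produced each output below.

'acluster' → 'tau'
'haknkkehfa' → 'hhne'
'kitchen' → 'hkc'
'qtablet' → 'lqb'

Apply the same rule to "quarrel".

rqr

The rule is to move the last 3 characters to the front (rotate right by 3), then keep one character in every 3, starting at position 1 (positions 1st, 4th, 7th, ...).
Starting from "quarrel": after the first operation, "relquar"; after the second, "rqr".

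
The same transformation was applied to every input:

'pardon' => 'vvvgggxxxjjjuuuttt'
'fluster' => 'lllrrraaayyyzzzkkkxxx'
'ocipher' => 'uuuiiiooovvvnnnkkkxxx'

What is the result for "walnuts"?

cccgggrrrtttaaazzzyyy

The pattern: shift every letter 6 places forward in the alphabet (wrapping around), then repeat every character 3 times.
"walnuts" → "cgrtazy" → "cccgggrrrtttaaazzzyyy".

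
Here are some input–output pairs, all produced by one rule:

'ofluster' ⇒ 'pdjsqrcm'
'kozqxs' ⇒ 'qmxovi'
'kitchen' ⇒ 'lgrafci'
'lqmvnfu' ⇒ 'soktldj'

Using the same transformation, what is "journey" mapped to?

wmsplch

Each output is the input with this applied: shift every letter 2 places backward in the alphabet (wrapping around), then swap the first and last characters.
Applying that to "journey" gives "wmsplch".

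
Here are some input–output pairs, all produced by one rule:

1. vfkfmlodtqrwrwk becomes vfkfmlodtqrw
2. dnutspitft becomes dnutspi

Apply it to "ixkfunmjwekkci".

ixkfunmjwek

What's happening: delete the last 3 characters.
For "ixkfunmjwekkci" the result is "ixkfunmjwek".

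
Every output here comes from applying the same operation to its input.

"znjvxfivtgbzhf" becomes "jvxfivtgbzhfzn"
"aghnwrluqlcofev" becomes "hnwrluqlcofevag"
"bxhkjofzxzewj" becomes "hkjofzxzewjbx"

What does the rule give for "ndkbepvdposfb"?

What's happening: move the first 2 characters to the end (rotate left by 2).
"ndkbepvdposfb" → "kbepvdposfbnd".

kbepvdposfbnd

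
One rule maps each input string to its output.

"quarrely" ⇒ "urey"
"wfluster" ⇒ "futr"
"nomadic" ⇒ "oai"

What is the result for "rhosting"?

hsig

In each case the input is transformed by: keep every other character starting from the second (positions 2nd, 4th, 6th, ...).
So "rhosting" becomes "hsig".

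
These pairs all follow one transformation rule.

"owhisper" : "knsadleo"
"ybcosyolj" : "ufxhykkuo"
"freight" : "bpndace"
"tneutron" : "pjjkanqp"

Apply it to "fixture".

baentqp

Rule — shift every letter 4 places backward in the alphabet (wrapping around), then take characters alternately from the front and the back (1st, last, 2nd, 2nd-last, ...).
So "fixture" becomes "baentqp".
(Check on "owhisper": → "ksdeolan" → "knsadleo" ✓)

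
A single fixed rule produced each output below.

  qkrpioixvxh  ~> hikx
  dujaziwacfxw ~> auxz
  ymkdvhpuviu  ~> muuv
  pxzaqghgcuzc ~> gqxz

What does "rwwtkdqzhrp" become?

kpwz

The pattern: keep one character in every 3, starting at position 2 (positions 2nd, 5th, 8th, ...), then sort the characters into alphabetical order.
For "rwwtkdqzhrp", step one produces "wkzp"; step two turns that into "kpwz".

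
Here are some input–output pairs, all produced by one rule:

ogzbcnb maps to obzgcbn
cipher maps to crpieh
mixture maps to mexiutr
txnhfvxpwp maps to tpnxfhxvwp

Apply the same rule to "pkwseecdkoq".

The transformation: move the last character to the front, then swap each adjacent pair of characters (1↔2, 3↔4, ...).
On "pkwseecdkoq" that produces "pqwkescekdo".

pqwkescekdo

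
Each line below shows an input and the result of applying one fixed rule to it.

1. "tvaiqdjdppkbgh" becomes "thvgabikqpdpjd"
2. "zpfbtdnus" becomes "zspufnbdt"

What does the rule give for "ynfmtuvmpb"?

Rule — take characters alternately from the front and the back (1st, last, 2nd, 2nd-last, ...).
So "ynfmtuvmpb" becomes "ybnpfmmvtu".

ybnpfmmvtu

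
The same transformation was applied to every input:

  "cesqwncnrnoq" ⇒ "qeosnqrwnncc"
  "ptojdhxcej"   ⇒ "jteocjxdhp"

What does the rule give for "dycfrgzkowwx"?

Each output is the input with this applied: take characters alternately from the front and the back (1st, last, 2nd, 2nd-last, ...), then move the first character to the end.
On "dycfrgzkowwx": the first step gives "dxywcwforkgz", and the second then gives "xywcwforkgzd".

xywcwforkgzd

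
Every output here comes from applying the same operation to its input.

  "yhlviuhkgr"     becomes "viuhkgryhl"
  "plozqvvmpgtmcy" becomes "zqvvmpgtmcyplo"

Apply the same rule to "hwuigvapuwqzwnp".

igvapuwqzwnphwu

What's happening: move the first 3 characters to the end (rotate left by 3).
"hwuigvapuwqzwnp" → "igvapuwqzwnphwu".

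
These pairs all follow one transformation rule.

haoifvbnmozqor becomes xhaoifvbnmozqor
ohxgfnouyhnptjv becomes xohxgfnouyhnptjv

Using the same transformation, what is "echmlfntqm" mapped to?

The pattern: prepend "x".
Applying that to "echmlfntqm" gives "xechmlfntqm".

xechmlfntqm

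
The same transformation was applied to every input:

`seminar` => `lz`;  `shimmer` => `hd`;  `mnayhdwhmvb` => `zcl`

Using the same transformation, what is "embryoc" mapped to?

an

The transformation: keep one character in every 3, starting at position 3 (positions 3rd, 6th, 9th, ...), then shift every letter 1 place backward in the alphabet (wrapping around).
On "embryoc": the first step gives "bo", and the second then gives "an".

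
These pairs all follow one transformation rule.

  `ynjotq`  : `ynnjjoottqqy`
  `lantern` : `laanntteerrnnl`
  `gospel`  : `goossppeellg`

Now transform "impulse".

immppuullsseei

Rule — double every character, then move the first character to the end.
On "impulse" that produces "immppuullsseei".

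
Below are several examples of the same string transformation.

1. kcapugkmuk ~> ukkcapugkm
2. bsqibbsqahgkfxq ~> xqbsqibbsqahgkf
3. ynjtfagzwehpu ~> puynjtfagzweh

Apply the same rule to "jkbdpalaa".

The pattern: move the last 2 characters to the front (rotate right by 2).
"jkbdpalaa" → "aajkbdpal".

aajkbdpal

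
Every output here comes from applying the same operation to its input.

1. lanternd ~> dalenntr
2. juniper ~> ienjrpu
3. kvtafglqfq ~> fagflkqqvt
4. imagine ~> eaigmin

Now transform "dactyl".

The transformation: sort the characters into alphabetical order, then swap each adjacent pair of characters (1↔2, 3↔4, ...).
Applying both steps to "dactyl": "acdlty", then "caldyt".

caldyt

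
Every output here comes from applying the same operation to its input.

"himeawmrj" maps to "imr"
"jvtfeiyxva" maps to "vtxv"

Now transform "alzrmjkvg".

lzv

Rule — swap each adjacent pair of characters (1↔2, 3↔4, ...), then keep one character in every 3, starting at position 1 (positions 1st, 4th, 7th, ...).
"alzrmjkvg" → "larzjmvkg" → "lzv".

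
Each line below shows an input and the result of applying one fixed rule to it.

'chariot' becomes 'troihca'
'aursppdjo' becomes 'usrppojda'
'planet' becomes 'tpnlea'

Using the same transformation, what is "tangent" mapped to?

ttnngea

What's happening: sort the characters into reverse alphabetical order.
For "tangent" the result is "ttnngea".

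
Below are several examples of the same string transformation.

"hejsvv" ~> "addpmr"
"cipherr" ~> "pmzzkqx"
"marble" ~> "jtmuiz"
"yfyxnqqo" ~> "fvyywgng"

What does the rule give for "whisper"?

The rule is to move the first 3 characters to the end (rotate left by 3), then shift every letter 8 places forward in the alphabet (wrapping around).
For "whisper", step one produces "sperwhi"; step two turns that into "axmzepq".
(Check on "hejsvv": → "svvhej" → "addpmr" ✓)

axmzepq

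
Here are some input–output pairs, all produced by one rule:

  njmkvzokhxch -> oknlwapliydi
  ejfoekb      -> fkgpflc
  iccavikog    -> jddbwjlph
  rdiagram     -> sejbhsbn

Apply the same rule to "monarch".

The pattern: shift every letter 1 place forward in the alphabet (wrapping around).
Applying that to "monarch" gives "npobsdi".

npobsdi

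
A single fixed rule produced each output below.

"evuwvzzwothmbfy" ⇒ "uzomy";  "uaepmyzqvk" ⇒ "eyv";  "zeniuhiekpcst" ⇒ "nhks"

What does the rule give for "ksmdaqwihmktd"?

The pattern: keep one character in every 3, starting at position 3 (positions 3rd, 6th, 9th, ...).
Doing the same to "ksmdaqwihmktd": "mqht".

mqht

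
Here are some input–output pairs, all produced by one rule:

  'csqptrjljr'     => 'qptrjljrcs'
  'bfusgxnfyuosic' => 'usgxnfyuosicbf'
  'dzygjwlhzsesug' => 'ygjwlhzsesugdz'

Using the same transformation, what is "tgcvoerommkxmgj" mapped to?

What's happening: move the first 2 characters to the end (rotate left by 2).
"tgcvoerommkxmgj" → "cvoerommkxmgjtg".

cvoerommkxmgjtg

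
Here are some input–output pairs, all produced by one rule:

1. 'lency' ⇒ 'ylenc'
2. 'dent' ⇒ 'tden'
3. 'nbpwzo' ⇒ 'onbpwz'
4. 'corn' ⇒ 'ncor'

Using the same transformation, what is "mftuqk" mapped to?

Rule — move the last character to the front.
Applying that to "mftuqk" gives "kmftuq".

kmftuq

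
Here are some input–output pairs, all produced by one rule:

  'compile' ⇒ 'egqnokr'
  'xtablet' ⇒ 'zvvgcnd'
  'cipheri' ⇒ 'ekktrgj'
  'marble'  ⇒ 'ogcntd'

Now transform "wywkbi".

In each case the input is transformed by: take characters alternately from the front and the back (1st, last, 2nd, 2nd-last, ...), then shift every letter 2 places forward in the alphabet (wrapping around).
Applying both steps to "wywkbi": "wiybwk", then "ykadym".

ykadym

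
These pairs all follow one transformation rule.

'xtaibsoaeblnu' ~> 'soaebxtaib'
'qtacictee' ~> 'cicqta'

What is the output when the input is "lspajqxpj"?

Each output is the input with this applied: delete the last 3 characters, then swap the front and back halves of the string.
Starting from "lspajqxpj": after the first operation, "lspajq"; after the second, "ajqlsp".
(Check on "qtacictee": → "qtacic" → "cicqta" ✓)

ajqlsp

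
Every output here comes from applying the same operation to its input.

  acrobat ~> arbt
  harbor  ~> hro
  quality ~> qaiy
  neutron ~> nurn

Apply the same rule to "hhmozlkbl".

Each output is the input with this applied: keep every other character starting from the first (positions 1st, 3rd, 5th, ...).
"hhmozlkbl" → "hmzkl".

hmzkl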